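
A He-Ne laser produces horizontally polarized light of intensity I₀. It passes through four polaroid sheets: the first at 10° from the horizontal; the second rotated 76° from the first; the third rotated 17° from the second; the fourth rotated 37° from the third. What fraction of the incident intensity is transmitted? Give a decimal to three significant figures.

I₁ = I₀ cos²(10° − 0°) = I₀ cos²(10°) = 0.9698 I₀.
I₂ = I₁ cos²(76°) = 0.9698 · 0.05853 I₀ = 0.05676 I₀.
I₃ = I₂ cos²(17°) = 0.05676 · 0.9145 I₀ = 0.05191 I₀.
I₄ = I₃ cos²(37°) = 0.05191 · 0.6378 I₀ = 0.03311 I₀.
Transmitted fraction = 0.03311.

≈ 0.0331 I₀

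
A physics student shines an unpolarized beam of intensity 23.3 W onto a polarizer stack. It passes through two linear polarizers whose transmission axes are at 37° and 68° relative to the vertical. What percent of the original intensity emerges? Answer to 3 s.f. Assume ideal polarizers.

Unpolarized light through the first polarizer → I₁ = 23.3 W/2 = 11.65 W, polarized at 37°.
I₂ = I₁ · cos²(31°) = 11.65 · 0.7347 = 8.56 W.
That is 36.74% of the incident intensity.

≈ 36.7%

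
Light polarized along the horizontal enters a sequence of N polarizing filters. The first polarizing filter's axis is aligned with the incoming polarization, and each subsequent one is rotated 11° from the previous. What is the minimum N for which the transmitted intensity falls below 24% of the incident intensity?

First polarizer is aligned with the polarization: full transmission.
Each further stage multiplies by cos²(11°) = 0.9636.
After N polarizers: T = 0.9636^(N−1). Require T < 0.24 ⇒ N−1 > ln(0.24)/ln(0.9636) = 38.48, so N−1 ≥ 39 and N = 40.
Check: N=40 gives T = 0.2354 < 0.24; N=39 gives T = 0.2443.

N = 40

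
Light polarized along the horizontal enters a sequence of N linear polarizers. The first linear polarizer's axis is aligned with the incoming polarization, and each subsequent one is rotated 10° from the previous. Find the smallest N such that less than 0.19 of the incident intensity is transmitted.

N = 56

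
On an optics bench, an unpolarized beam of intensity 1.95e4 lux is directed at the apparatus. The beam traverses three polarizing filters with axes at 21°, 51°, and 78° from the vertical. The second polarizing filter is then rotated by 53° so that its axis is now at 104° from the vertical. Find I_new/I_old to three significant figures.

I_new/I_old ≈ 0.0202

Before rotation:
Unpolarized light through the first polarizer → I₁ = ½ I₀, now polarized at 21°.
I₂ = I₁ cos²(51° − 21°) = 0.5 I₀ · cos²(30°) = 0.375 I₀.
I₃ = I₂ cos²(78° − 51°) = 0.375 I₀ · cos²(27°) = 0.2977 I₀.
After rotation:
Unpolarized light through the first polarizer → I₁ = ½ I₀, now polarized at 21°.
I₂ = I₁ cos²(104° − 21°) = 0.5 I₀ · cos²(83°) = 0.007426 I₀.
I₃ = I₂ cos²(78° − 104°) = 0.007426 I₀ · cos²(26°) = 0.005999 I₀.
Ratio = 0.005999 / 0.2977 = 0.02015.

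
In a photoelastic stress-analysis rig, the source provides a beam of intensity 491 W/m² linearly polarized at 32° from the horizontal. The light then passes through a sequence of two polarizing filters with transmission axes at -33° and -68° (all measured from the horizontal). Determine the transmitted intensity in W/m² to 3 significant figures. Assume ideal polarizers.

I₁ = 491 W/m² · cos²(65°) = 87.7 W/m².
I₂ = I₁ · cos²(35°) = 87.7 · 0.671 = 58.84 W/m².

I ≈ 58.8 W/m²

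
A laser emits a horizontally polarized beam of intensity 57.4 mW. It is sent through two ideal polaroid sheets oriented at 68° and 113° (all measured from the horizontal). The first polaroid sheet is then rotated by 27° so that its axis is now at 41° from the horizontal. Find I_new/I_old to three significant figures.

Before rotation:
By Malus's law, I₁ = I₀ cos²(68° − 0°) = I₀ cos²(68°) = 0.1403 I₀.
I₂ = I₁ cos²(113° − 68°) = 0.1403 I₀ · cos²(45°) = 0.07017 I₀.
After rotation:
I₁ = I₀ cos²(41° − 0°) = I₀ cos²(41°) = 0.5696 I₀.
I₂ = I₁ cos²(113° − 41°) = 0.5696 I₀ · cos²(72°) = 0.05439 I₀.
Ratio = 0.05439 / 0.07017 = 0.7752.

I_new/I_old ≈ 0.775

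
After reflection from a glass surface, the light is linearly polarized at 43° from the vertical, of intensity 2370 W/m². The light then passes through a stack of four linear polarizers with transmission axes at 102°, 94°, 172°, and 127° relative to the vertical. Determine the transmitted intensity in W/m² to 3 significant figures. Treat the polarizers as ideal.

By Malus's law, I₁ = 2370 W/m² · cos²(59°) = 628.7 W/m².
I₂ = I₁ · cos²(8°) = 628.7 · 0.9806 = 616.5 W/m².
I₃ = I₂ · cos²(78°) = 616.5 · 0.04323 = 26.65 W/m².
I₄ = I₃ · cos²(45°) = 26.65 · 0.5 = 13.32 W/m².

I ≈ 13.3 W/m²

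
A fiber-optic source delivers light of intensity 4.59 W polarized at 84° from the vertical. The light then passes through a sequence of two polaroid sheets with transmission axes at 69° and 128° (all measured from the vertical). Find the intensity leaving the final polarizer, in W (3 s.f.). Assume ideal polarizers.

By Malus's law, I₁ = 4.59 W · cos²(15°) = 4.283 W.
I₂ = I₁ · cos²(59°) = 4.283 · 0.2653 = 1.136 W.

I ≈ 1.14 W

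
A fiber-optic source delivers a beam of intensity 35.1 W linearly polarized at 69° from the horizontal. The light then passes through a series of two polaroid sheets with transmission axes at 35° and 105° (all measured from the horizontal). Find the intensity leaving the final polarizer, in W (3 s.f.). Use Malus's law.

I ≈ 2.82 W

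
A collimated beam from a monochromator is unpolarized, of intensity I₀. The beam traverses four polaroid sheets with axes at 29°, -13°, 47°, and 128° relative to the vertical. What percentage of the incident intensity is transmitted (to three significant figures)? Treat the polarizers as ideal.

Unpolarized light through the first polarizer → I₁ = ½ I₀, now polarized at 29°.
I₂ = I₁ cos²(-13° − 29°) = 0.5 I₀ · cos²(42°) = 0.2761 I₀.
I₃ = I₂ cos²(47° + 13°) = 0.2761 I₀ · cos²(60°) = 0.06903 I₀.
I₄ = I₃ cos²(128° − 47°) = 0.06903 I₀ · cos²(81°) = 0.001689 I₀.
That is 0.1689% of the incident intensity.

≈ 0.169%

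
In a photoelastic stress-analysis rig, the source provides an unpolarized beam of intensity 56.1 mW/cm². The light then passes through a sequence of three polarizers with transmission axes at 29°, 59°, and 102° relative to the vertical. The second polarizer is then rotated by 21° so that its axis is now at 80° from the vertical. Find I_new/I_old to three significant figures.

Before rotation:
Unpolarized light through the first polarizer → I₁ = ½ I₀, now polarized at 29°.
I₂ = I₁ cos²(59° − 29°) = 0.5 I₀ · cos²(30°) = 0.375 I₀.
I₃ = I₂ cos²(102° − 59°) = 0.375 I₀ · cos²(43°) = 0.2006 I₀.
After rotation:
Unpolarized light through the first polarizer → I₁ = ½ I₀, now polarized at 29°.
I₂ = I₁ cos²(80° − 29°) = 0.5 I₀ · cos²(51°) = 0.198 I₀.
I₃ = I₂ cos²(102° − 80°) = 0.198 I₀ · cos²(22°) = 0.1702 I₀.
Ratio = 0.1702 / 0.2006 = 0.8487.

I_new/I_old ≈ 0.849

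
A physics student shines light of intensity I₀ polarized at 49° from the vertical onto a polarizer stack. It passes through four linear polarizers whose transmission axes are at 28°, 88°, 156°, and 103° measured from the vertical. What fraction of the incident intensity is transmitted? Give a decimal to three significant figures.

I₁ = I₀ cos²(28° − 49°) = I₀ cos²(21°) = 0.8716 I₀.
I₂ = I₁ cos²(88° − 28°) = 0.8716 I₀ · cos²(60°) = 0.2179 I₀.
I₃ = I₂ cos²(156° − 88°) = 0.2179 I₀ · cos²(68°) = 0.03058 I₀.
I₄ = I₃ cos²(103° − 156°) = 0.03058 I₀ · cos²(53°) = 0.01107 I₀.
Transmitted fraction = 0.01107.

≈ 0.0111 I₀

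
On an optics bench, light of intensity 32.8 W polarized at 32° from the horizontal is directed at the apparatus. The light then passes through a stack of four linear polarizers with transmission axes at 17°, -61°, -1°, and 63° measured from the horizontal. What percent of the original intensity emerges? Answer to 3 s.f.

I₁ = 32.8 W · cos²(15°) = 30.6 W.
I₂ = I₁ · cos²(78°) = 30.6 · 0.04323 = 1.323 W.
I₃ = I₂ · cos²(60°) = 1.323 · 0.25 = 0.3307 W.
I₄ = I₃ · cos²(64°) = 0.3307 · 0.1922 = 0.06355 W.
That is 0.1938% of the incident intensity.

≈ 0.194%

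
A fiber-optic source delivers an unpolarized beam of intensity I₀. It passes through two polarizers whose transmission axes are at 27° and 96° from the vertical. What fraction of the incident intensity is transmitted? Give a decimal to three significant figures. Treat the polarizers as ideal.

≈ 0.0642 I₀

Unpolarized light through the first polarizer → I₁ = ½ I₀, now polarized at 27°.
I₂ = I₁ cos²(96° − 27°) = 0.5 I₀ · cos²(69°) = 0.06421 I₀.
Transmitted fraction = 0.06421.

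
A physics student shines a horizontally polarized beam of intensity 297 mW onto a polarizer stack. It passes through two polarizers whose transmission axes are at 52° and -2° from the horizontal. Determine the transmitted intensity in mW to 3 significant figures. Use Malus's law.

I ≈ 38.9 mW

By Malus's law, I₁ = 297 mW · cos²(52°) = 112.6 mW.
I₂ = I₁ · cos²(54°) = 112.6 · 0.3455 = 38.89 mW.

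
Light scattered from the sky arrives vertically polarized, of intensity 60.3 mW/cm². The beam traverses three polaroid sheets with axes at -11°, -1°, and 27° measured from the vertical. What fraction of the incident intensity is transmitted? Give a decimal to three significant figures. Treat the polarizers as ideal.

I₁ = 60.3 mW/cm² · cos²(11°) = 58.1 mW/cm².
I₂ = I₁ · cos²(10°) = 58.1 · 0.9698 = 56.35 mW/cm².
I₃ = I₂ · cos²(28°) = 56.35 · 0.7796 = 43.93 mW/cm².
Transmitted fraction = 0.7286.

I/I₀ ≈ 0.729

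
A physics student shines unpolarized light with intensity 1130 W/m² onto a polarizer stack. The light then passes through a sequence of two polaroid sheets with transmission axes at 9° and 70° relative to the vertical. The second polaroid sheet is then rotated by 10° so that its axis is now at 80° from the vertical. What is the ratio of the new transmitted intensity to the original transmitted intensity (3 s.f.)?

I_new/I_old ≈ 0.451

Before rotation:
Unpolarized light through the first polarizer → I₁ = ½ I₀, now polarized at 9°.
I₂ = I₁ cos²(70° − 9°) = 0.5 I₀ · cos²(61°) = 0.1175 I₀.
After rotation:
Unpolarized light through the first polarizer → I₁ = ½ I₀, now polarized at 9°.
I₂ = I₁ cos²(80° − 9°) = 0.5 I₀ · cos²(71°) = 0.053 I₀.
Ratio = 0.053 / 0.1175 = 0.451.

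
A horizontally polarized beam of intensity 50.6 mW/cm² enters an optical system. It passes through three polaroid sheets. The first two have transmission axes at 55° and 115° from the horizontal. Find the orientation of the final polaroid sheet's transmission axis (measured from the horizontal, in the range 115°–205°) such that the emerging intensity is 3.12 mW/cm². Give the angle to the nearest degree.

By Malus's law, I₁ = I₀ cos²(55° − 0°) = I₀ cos²(55°) = 0.329 I₀.
I₂ = I₁ cos²(115° − 55°) = 0.329 I₀ · cos²(60°) = 0.08225 I₀.
Target fraction: 3.12 / 50.6 mW/cm² = 0.06166 of I₀.
Need I₃/I₀ = 0.06166, so cos²(θ − 115°) = 0.06166 / 0.08225 = 0.7497.
θ − 115° = arccos(√0.7497) = 30.0°, giving θ ≈ 115 + 30.0 = 145.0°.

θ ≈ 145°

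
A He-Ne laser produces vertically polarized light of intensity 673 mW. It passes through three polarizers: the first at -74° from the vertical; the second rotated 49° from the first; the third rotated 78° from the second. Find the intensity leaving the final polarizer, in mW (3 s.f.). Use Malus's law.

I ≈ 0.951 mW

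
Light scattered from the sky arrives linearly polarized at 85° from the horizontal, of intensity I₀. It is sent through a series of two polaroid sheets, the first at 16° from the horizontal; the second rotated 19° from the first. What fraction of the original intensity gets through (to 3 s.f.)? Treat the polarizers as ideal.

≈ 0.115 I₀

I₁ = I₀ cos²(16° − 85°) = I₀ cos²(69°) = 0.1284 I₀.
I₂ = I₁ cos²(19°) = 0.1284 · 0.894 I₀ = 0.1148 I₀.
Transmitted fraction = 0.1148.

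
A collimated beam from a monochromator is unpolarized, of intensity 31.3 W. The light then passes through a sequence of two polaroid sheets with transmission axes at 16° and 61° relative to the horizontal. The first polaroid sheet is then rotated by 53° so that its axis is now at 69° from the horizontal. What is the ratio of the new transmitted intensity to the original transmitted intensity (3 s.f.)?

I_new/I_old ≈ 1.96

Before rotation:
Unpolarized light through the first polarizer → I₁ = ½ I₀, now polarized at 16°.
I₂ = I₁ cos²(61° − 16°) = 0.5 I₀ · cos²(45°) = 0.25 I₀.
After rotation:
Unpolarized light through the first polarizer → I₁ = ½ I₀, now polarized at 69°.
I₂ = I₁ cos²(61° − 69°) = 0.5 I₀ · cos²(8°) = 0.4903 I₀.
Ratio = 0.4903 / 0.25 = 1.961.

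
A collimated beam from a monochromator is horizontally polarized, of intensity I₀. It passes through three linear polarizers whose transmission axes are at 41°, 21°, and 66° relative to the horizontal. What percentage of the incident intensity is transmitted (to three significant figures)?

≈ 25.1%

By Malus's law, I₁ = I₀ cos²(41° − 0°) = I₀ cos²(41°) = 0.5696 I₀.
I₂ = I₁ cos²(21° − 41°) = 0.5696 I₀ · cos²(20°) = 0.503 I₀.
I₃ = I₂ cos²(66° − 21°) = 0.503 I₀ · cos²(45°) = 0.2515 I₀.
That is 25.15% of the incident intensity.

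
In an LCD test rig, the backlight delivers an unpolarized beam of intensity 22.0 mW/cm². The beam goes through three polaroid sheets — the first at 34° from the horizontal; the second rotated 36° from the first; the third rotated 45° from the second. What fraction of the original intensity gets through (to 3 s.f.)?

Unpolarized light through the first polarizer → I₁ = 22.0 mW/cm²/2 = 11 mW/cm², polarized at 34°.
I₂ = I₁ · cos²(36°) = 11 · 0.6545 = 7.2 mW/cm².
I₃ = I₂ · cos²(45°) = 7.2 · 0.5 = 3.6 mW/cm².
Transmitted fraction = 0.1636.

I/I₀ ≈ 0.164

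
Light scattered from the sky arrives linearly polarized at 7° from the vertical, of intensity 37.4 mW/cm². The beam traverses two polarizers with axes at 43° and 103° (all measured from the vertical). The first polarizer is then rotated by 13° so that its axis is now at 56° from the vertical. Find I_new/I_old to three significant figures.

Before rotation:
I₁ = I₀ cos²(43° − 7°) = I₀ cos²(36°) = 0.6545 I₀.
I₂ = I₁ cos²(103° − 43°) = 0.6545 I₀ · cos²(60°) = 0.1636 I₀.
After rotation:
I₁ = I₀ cos²(56° − 7°) = I₀ cos²(49°) = 0.4304 I₀.
I₂ = I₁ cos²(103° − 56°) = 0.4304 I₀ · cos²(47°) = 0.2002 I₀.
Ratio = 0.2002 / 0.1636 = 1.223.

I_new/I_old ≈ 1.22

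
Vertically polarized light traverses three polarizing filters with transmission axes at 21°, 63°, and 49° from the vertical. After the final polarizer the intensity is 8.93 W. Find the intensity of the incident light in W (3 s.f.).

I₀ ≈ 19.7 W

By Malus's law, I₁ = I₀ cos²(21° − 0°) = I₀ cos²(21°) = 0.8716 I₀.
I₂ = I₁ cos²(63° − 21°) = 0.8716 I₀ · cos²(42°) = 0.4813 I₀.
I₃ = I₂ cos²(49° − 63°) = 0.4813 I₀ · cos²(14°) = 0.4532 I₀.
So 8.93 W = 0.4532 I₀, giving I₀ = 8.93/0.4532 = 19.71 W.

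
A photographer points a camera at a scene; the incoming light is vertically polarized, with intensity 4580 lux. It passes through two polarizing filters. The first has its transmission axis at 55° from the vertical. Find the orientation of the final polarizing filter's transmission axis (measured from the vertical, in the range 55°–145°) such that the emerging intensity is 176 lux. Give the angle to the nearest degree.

θ ≈ 125°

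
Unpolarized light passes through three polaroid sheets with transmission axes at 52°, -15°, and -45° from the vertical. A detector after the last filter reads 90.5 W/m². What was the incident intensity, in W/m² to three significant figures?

Unpolarized light through the first polarizer → I₁ = ½ I₀, now polarized at 52°.
I₂ = I₁ cos²(-15° − 52°) = 0.5 I₀ · cos²(67°) = 0.07634 I₀.
I₃ = I₂ cos²(-45° + 15°) = 0.07634 I₀ · cos²(30°) = 0.05725 I₀.
So 90.5 W/m² = 0.05725 I₀, giving I₀ = 90.5/0.05725 = 1581 W/m².

I₀ ≈ 1580 W/m²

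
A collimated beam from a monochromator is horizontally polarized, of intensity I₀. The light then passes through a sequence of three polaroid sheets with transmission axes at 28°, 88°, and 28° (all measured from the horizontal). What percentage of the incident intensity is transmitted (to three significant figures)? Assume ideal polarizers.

≈ 4.87%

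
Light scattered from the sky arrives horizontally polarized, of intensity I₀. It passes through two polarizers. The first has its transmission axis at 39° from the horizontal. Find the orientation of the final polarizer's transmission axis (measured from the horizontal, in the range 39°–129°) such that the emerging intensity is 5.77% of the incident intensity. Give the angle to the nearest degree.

By Malus's law, I₁ = I₀ cos²(39° − 0°) = I₀ cos²(39°) = 0.604 I₀.
Need I₂/I₀ = 0.0577, so cos²(θ − 39°) = 0.0577 / 0.604 = 0.09554.
θ − 39° = arccos(√0.09554) = 72.0°, giving θ ≈ 39 + 72.0 = 111.0°.

θ ≈ 111°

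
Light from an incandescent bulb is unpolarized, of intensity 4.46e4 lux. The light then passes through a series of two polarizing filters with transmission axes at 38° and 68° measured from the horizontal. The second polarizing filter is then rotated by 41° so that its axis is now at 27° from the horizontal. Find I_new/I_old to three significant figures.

Before rotation:
Unpolarized light through the first polarizer → I₁ = ½ I₀, now polarized at 38°.
I₂ = I₁ cos²(68° − 38°) = 0.5 I₀ · cos²(30°) = 0.375 I₀.
After rotation:
Unpolarized light through the first polarizer → I₁ = ½ I₀, now polarized at 38°.
I₂ = I₁ cos²(27° − 38°) = 0.5 I₀ · cos²(11°) = 0.4818 I₀.
Ratio = 0.4818 / 0.375 = 1.285.

I_new/I_old ≈ 1.28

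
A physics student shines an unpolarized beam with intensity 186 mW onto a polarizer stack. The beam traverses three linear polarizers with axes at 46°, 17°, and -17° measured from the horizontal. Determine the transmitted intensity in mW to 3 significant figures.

I ≈ 48.9 mW

Unpolarized light through the first polarizer → I₁ = 186 mW/2 = 93 mW, polarized at 46°.
I₂ = I₁ · cos²(29°) = 93 · 0.765 = 71.14 mW.
I₃ = I₂ · cos²(34°) = 71.14 · 0.6873 = 48.9 mW.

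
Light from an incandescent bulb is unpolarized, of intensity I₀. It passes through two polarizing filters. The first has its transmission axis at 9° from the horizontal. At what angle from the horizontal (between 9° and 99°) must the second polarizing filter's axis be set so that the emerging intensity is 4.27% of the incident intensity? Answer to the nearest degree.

Unpolarized light through the first polarizer → I₁ = ½ I₀, now polarized at 9°.
Need I₂/I₀ = 0.0427, so cos²(θ − 9°) = 0.0427 / 0.5 = 0.0854.
θ − 9° = arccos(√0.0854) = 73.0°, giving θ ≈ 9 + 73.0 = 82.0°.

θ ≈ 82°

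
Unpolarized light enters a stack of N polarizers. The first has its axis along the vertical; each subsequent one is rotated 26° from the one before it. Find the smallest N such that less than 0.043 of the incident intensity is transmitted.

First polarizer halves the unpolarized light: factor 1/2.
Each further stage multiplies by cos²(26°) = 0.8078.
After N polarizers: T = 0.5·0.8078^(N−1). Require T < 0.043 ⇒ N−1 > ln(0.043/0.5)/ln(0.8078) = 11.50, so N−1 ≥ 12 and N = 13.
Check: N=13 gives T = 0.03862 < 0.043; N=12 gives T = 0.04781.

N = 13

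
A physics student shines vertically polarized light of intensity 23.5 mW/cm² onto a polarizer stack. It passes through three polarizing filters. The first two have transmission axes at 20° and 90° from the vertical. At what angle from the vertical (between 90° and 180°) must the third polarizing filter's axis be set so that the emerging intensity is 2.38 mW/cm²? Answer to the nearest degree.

θ ≈ 98°

I₁ = I₀ cos²(20° − 0°) = I₀ cos²(20°) = 0.883 I₀.
I₂ = I₁ cos²(90° − 20°) = 0.883 I₀ · cos²(70°) = 0.1033 I₀.
Target fraction: 2.38 / 23.5 mW/cm² = 0.1013 of I₀.
Need I₃/I₀ = 0.1013, so cos²(θ − 90°) = 0.1013 / 0.1033 = 0.9805.
θ − 90° = arccos(√0.9805) = 8.0°, giving θ ≈ 90 + 8.0 = 98.0°.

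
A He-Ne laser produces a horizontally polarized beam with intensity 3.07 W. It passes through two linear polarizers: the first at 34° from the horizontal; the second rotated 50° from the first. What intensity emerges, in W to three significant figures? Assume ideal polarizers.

I ≈ 0.872 W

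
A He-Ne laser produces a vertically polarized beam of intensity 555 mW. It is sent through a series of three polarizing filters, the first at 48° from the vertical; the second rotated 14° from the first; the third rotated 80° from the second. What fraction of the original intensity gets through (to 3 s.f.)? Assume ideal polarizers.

I₁ = 555 mW · cos²(48°) = 248.5 mW.
I₂ = I₁ · cos²(14°) = 248.5 · 0.9415 = 233.9 mW.
I₃ = I₂ · cos²(80°) = 233.9 · 0.03015 = 7.054 mW.
Transmitted fraction = 0.01271.

I/I₀ ≈ 0.0127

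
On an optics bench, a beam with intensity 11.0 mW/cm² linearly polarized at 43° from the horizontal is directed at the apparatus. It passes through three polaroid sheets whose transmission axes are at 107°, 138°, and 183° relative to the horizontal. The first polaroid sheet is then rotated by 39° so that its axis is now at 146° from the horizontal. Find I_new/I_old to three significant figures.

Before rotation:
I₁ = I₀ cos²(107° − 43°) = I₀ cos²(64°) = 0.1922 I₀.
I₂ = I₁ cos²(138° − 107°) = 0.1922 I₀ · cos²(31°) = 0.1412 I₀.
I₃ = I₂ cos²(183° − 138°) = 0.1412 I₀ · cos²(45°) = 0.0706 I₀.
After rotation:
I₁ = I₀ cos²(146° − 43°) = I₀ cos²(77°) = 0.0506 I₀.
I₂ = I₁ cos²(138° − 146°) = 0.0506 I₀ · cos²(8°) = 0.04962 I₀.
I₃ = I₂ cos²(183° − 138°) = 0.04962 I₀ · cos²(45°) = 0.02481 I₀.
Ratio = 0.02481 / 0.0706 = 0.3515.

I_new/I_old ≈ 0.351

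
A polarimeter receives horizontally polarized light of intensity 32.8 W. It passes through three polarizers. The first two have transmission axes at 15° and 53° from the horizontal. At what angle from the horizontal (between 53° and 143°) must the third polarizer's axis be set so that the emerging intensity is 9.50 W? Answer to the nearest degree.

θ ≈ 98°

I₁ = I₀ cos²(15° − 0°) = I₀ cos²(15°) = 0.933 I₀.
I₂ = I₁ cos²(53° − 15°) = 0.933 I₀ · cos²(38°) = 0.5794 I₀.
Target fraction: 9.50 / 32.8 W = 0.2896 of I₀.
Need I₃/I₀ = 0.2896, so cos²(θ − 53°) = 0.2896 / 0.5794 = 0.4999.
θ − 53° = arccos(√0.4999) = 45.0°, giving θ ≈ 53 + 45.0 = 98.0°.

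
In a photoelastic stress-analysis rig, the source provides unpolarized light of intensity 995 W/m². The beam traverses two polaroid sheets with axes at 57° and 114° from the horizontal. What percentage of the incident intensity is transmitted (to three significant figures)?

≈ 14.8%

Unpolarized light through the first polarizer → I₁ = 995 W/m²/2 = 497.5 W/m², polarized at 57°.
I₂ = I₁ · cos²(57°) = 497.5 · 0.2966 = 147.6 W/m².
That is 14.83% of the incident intensity.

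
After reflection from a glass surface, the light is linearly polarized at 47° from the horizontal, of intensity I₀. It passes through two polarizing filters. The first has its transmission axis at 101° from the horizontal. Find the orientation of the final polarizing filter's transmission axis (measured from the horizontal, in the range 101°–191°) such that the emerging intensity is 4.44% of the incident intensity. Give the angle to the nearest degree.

θ ≈ 170°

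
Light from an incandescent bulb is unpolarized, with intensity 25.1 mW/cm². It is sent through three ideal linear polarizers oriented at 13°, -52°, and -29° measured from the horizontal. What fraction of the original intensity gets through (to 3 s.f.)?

Unpolarized light through the first polarizer → I₁ = 25.1 mW/cm²/2 = 12.55 mW/cm², polarized at 13°.
I₂ = I₁ · cos²(65°) = 12.55 · 0.1786 = 2.242 mW/cm².
I₃ = I₂ · cos²(23°) = 2.242 · 0.8473 = 1.899 mW/cm².
Transmitted fraction = 0.07567.

I/I₀ ≈ 0.0757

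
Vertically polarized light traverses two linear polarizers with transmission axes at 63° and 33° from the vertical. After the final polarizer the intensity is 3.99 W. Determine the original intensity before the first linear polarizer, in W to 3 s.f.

By Malus's law, I₁ = I₀ cos²(63° − 0°) = I₀ cos²(63°) = 0.2061 I₀.
I₂ = I₁ cos²(33° − 63°) = 0.2061 I₀ · cos²(30°) = 0.1546 I₀.
So 3.99 W = 0.1546 I₀, giving I₀ = 3.99/0.1546 = 25.81 W.

I₀ ≈ 25.8 W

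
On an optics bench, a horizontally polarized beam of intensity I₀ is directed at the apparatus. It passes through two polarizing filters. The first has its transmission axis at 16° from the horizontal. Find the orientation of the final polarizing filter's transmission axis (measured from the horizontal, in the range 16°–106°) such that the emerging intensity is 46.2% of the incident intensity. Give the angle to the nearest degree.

By Malus's law, I₁ = I₀ cos²(16° − 0°) = I₀ cos²(16°) = 0.924 I₀.
Need I₂/I₀ = 0.462, so cos²(θ − 16°) = 0.462 / 0.924 = 0.5.
θ − 16° = arccos(√0.5) = 45.0°, giving θ ≈ 16 + 45.0 = 61.0°.

θ ≈ 61°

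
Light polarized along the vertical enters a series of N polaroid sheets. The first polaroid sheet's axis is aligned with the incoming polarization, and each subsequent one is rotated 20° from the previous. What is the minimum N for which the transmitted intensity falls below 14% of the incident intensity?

N = 17

First polarizer is aligned with the polarization: full transmission.
Each further stage multiplies by cos²(20°) = 0.883.
After N polarizers: T = 0.883^(N−1). Require T < 0.14 ⇒ N−1 > ln(0.14)/ln(0.883) = 15.80, so N−1 ≥ 16 and N = 17.
Check: N=17 gives T = 0.1366 < 0.14; N=16 gives T = 0.1547.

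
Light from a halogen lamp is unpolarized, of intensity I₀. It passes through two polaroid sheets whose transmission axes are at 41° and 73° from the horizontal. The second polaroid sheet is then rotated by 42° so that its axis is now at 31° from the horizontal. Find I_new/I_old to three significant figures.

I_new/I_old ≈ 1.35

Before rotation:
Unpolarized light through the first polarizer → I₁ = ½ I₀, now polarized at 41°.
I₂ = I₁ cos²(73° − 41°) = 0.5 I₀ · cos²(32°) = 0.3596 I₀.
After rotation:
Unpolarized light through the first polarizer → I₁ = ½ I₀, now polarized at 41°.
I₂ = I₁ cos²(31° − 41°) = 0.5 I₀ · cos²(10°) = 0.4849 I₀.
Ratio = 0.4849 / 0.3596 = 1.349.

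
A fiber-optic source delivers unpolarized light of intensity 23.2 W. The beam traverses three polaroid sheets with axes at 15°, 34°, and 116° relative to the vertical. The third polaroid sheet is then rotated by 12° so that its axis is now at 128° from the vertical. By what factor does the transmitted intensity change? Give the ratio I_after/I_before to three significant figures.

Before rotation:
Unpolarized light through the first polarizer → I₁ = ½ I₀, now polarized at 15°.
I₂ = I₁ cos²(34° − 15°) = 0.5 I₀ · cos²(19°) = 0.447 I₀.
I₃ = I₂ cos²(116° − 34°) = 0.447 I₀ · cos²(82°) = 0.008658 I₀.
After rotation:
Unpolarized light through the first polarizer → I₁ = ½ I₀, now polarized at 15°.
I₂ = I₁ cos²(34° − 15°) = 0.5 I₀ · cos²(19°) = 0.447 I₀.
Angle between axes 2 and 3: 86°. I₃ = 0.447 I₀ · cos²(86°) = 0.002175 I₀.
Ratio = 0.002175 / 0.008658 = 0.2512.

I_new/I_old ≈ 0.251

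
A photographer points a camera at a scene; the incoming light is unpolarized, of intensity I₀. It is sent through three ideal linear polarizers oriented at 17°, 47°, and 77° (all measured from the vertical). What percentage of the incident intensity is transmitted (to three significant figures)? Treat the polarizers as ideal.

≈ 28.1%

Unpolarized light through the first polarizer → I₁ = ½ I₀, now polarized at 17°.
I₂ = I₁ cos²(47° − 17°) = 0.5 I₀ · cos²(30°) = 0.375 I₀.
I₃ = I₂ cos²(77° − 47°) = 0.375 I₀ · cos²(30°) = 0.2813 I₀.
That is 28.13% of the incident intensity.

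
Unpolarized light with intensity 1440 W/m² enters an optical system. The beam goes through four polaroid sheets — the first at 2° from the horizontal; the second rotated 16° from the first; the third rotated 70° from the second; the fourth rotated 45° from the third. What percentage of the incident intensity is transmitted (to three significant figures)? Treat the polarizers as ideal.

≈ 2.70%

Unpolarized light through the first polarizer → I₁ = 1440 W/m²/2 = 720 W/m², polarized at 2°.
I₂ = I₁ · cos²(16°) = 720 · 0.924 = 665.3 W/m².
I₃ = I₂ · cos²(70°) = 665.3 · 0.117 = 77.83 W/m².
I₄ = I₃ · cos²(45°) = 77.83 · 0.5 = 38.91 W/m².
That is 2.702% of the incident intensity.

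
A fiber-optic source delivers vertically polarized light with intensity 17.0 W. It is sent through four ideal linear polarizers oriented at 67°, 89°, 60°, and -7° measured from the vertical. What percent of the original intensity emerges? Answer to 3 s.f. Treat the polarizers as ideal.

≈ 1.53%

I₁ = 17.0 W · cos²(67°) = 2.595 W.
I₂ = I₁ · cos²(22°) = 2.595 · 0.8597 = 2.231 W.
I₃ = I₂ · cos²(29°) = 2.231 · 0.765 = 1.707 W.
I₄ = I₃ · cos²(67°) = 1.707 · 0.1527 = 0.2606 W.
That is 1.533% of the incident intensity.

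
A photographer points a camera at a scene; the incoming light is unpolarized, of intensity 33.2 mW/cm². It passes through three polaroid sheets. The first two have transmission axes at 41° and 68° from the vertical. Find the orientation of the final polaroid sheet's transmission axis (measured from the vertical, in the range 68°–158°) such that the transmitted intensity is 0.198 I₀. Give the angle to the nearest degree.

θ ≈ 113°

Unpolarized light through the first polarizer → I₁ = ½ I₀, now polarized at 41°.
I₂ = I₁ cos²(68° − 41°) = 0.5 I₀ · cos²(27°) = 0.3969 I₀.
Need I₃/I₀ = 0.198, so cos²(θ − 68°) = 0.198 / 0.3969 = 0.4988.
θ − 68° = arccos(√0.4988) = 45.1°, giving θ ≈ 68 + 45.1 = 113.1°.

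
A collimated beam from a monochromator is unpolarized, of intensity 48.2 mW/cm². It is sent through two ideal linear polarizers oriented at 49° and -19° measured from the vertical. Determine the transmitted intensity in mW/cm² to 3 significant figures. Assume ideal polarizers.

I ≈ 3.38 mW/cm²

Unpolarized light through the first polarizer → I₁ = 48.2 mW/cm²/2 = 24.1 mW/cm², polarized at 49°.
I₂ = I₁ · cos²(68°) = 24.1 · 0.1403 = 3.382 mW/cm².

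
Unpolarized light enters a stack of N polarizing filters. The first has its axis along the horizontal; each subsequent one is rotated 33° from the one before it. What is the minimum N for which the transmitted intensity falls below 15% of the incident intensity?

First polarizer halves the unpolarized light: factor 1/2.
Each further stage multiplies by cos²(33°) = 0.7034.
After N polarizers: T = 0.5·0.7034^(N−1). Require T < 0.15 ⇒ N−1 > ln(0.15/0.5)/ln(0.7034) = 3.42, so N−1 ≥ 4 and N = 5.
Check: N=5 gives T = 0.1224 < 0.15; N=4 gives T = 0.174.

N = 5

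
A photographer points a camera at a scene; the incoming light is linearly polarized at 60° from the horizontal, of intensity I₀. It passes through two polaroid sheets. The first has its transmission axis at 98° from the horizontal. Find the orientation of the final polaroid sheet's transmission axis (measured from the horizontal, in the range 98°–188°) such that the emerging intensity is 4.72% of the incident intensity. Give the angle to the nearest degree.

I₁ = I₀ cos²(98° − 60°) = I₀ cos²(38°) = 0.621 I₀.
Need I₂/I₀ = 0.0472, so cos²(θ − 98°) = 0.0472 / 0.621 = 0.07601.
θ − 98° = arccos(√0.07601) = 74.0°, giving θ ≈ 98 + 74.0 = 172.0°.

θ ≈ 172°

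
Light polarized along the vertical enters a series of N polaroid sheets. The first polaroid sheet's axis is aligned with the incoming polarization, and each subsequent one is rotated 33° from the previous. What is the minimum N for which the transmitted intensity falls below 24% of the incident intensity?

First polarizer is aligned with the polarization: full transmission.
Each further stage multiplies by cos²(33°) = 0.7034.
After N polarizers: T = 0.7034^(N−1). Require T < 0.24 ⇒ N−1 > ln(0.24)/ln(0.7034) = 4.06, so N−1 ≥ 5 and N = 6.
Check: N=6 gives T = 0.1722 < 0.24; N=5 gives T = 0.2448.

N = 6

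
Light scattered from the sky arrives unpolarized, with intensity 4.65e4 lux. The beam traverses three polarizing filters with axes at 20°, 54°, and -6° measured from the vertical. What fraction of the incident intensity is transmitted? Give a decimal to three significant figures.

I/I₀ ≈ 0.0859

Unpolarized light through the first polarizer → I₁ = 4.65e4 lux/2 = 2.325e+04 lux, polarized at 20°.
I₂ = I₁ · cos²(34°) = 2.325e+04 · 0.6873 = 1.598e+04 lux.
I₃ = I₂ · cos²(60°) = 1.598e+04 · 0.25 = 3995 lux.
Transmitted fraction = 0.08591.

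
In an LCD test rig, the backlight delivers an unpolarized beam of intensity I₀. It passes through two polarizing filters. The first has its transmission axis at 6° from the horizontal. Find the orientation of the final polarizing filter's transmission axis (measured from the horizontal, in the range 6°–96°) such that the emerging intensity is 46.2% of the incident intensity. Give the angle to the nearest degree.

θ ≈ 22°

Unpolarized light through the first polarizer → I₁ = ½ I₀, now polarized at 6°.
Need I₂/I₀ = 0.462, so cos²(θ − 6°) = 0.462 / 0.5 = 0.924.
θ − 6° = arccos(√0.924) = 16.0°, giving θ ≈ 6 + 16.0 = 22.0°.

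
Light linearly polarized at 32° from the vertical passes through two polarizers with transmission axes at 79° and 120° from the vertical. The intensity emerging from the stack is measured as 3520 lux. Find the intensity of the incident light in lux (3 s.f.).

I₀ ≈ 1.33e4 lux

I₁ = I₀ cos²(79° − 32°) = I₀ cos²(47°) = 0.4651 I₀.
I₂ = I₁ cos²(120° − 79°) = 0.4651 I₀ · cos²(41°) = 0.2649 I₀.
So 3520 lux = 0.2649 I₀, giving I₀ = 3520/0.2649 = 1.329e+04 lux.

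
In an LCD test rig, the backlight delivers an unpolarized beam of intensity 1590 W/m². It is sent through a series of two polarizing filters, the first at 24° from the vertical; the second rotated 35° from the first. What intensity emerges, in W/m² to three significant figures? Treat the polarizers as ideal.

I ≈ 533 W/m²

Unpolarized light through the first polarizer → I₁ = 1590 W/m²/2 = 795 W/m², polarized at 24°.
I₂ = I₁ · cos²(35°) = 795 · 0.671 = 533.5 W/m².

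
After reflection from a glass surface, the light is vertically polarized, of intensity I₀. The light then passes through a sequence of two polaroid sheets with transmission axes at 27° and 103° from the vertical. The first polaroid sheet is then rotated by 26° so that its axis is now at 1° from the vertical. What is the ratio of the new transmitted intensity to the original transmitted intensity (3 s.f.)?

I_new/I_old ≈ 0.930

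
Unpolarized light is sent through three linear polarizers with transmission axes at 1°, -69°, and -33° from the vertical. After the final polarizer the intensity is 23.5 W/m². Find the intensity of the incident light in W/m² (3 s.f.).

I₀ ≈ 614 W/m²

Unpolarized light through the first polarizer → I₁ = ½ I₀, now polarized at 1°.
I₂ = I₁ cos²(-69° − 1°) = 0.5 I₀ · cos²(70°) = 0.05849 I₀.
I₃ = I₂ cos²(-33° + 69°) = 0.05849 I₀ · cos²(36°) = 0.03828 I₀.
So 23.5 W/m² = 0.03828 I₀, giving I₀ = 23.5/0.03828 = 613.9 W/m².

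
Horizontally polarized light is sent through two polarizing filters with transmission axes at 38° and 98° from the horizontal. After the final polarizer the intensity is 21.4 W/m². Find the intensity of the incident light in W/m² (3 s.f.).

I₀ ≈ 138 W/m²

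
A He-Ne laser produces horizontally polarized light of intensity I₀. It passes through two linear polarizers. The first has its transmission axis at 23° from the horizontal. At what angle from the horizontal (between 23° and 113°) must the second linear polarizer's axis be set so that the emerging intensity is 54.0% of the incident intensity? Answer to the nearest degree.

By Malus's law, I₁ = I₀ cos²(23° − 0°) = I₀ cos²(23°) = 0.8473 I₀.
Need I₂/I₀ = 0.54, so cos²(θ − 23°) = 0.54 / 0.8473 = 0.6373.
θ − 23° = arccos(√0.6373) = 37.0°, giving θ ≈ 23 + 37.0 = 60.0°.

θ ≈ 60°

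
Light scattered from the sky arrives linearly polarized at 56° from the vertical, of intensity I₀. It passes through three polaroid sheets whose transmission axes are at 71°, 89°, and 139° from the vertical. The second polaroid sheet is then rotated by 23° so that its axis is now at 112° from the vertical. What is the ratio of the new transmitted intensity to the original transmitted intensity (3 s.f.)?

I_new/I_old ≈ 1.21

Before rotation:
I₁ = I₀ cos²(71° − 56°) = I₀ cos²(15°) = 0.933 I₀.
I₂ = I₁ cos²(89° − 71°) = 0.933 I₀ · cos²(18°) = 0.8439 I₀.
I₃ = I₂ cos²(139° − 89°) = 0.8439 I₀ · cos²(50°) = 0.3487 I₀.
After rotation:
I₁ = I₀ cos²(71° − 56°) = I₀ cos²(15°) = 0.933 I₀.
I₂ = I₁ cos²(112° − 71°) = 0.933 I₀ · cos²(41°) = 0.5314 I₀.
I₃ = I₂ cos²(139° − 112°) = 0.5314 I₀ · cos²(27°) = 0.4219 I₀.
Ratio = 0.4219 / 0.3487 = 1.21.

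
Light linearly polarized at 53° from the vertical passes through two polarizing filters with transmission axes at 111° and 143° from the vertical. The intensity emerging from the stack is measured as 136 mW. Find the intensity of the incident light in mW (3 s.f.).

I₁ = I₀ cos²(111° − 53°) = I₀ cos²(58°) = 0.2808 I₀.
I₂ = I₁ cos²(143° − 111°) = 0.2808 I₀ · cos²(32°) = 0.202 I₀.
So 136 mW = 0.202 I₀, giving I₀ = 136/0.202 = 673.4 mW.

I₀ ≈ 673 mW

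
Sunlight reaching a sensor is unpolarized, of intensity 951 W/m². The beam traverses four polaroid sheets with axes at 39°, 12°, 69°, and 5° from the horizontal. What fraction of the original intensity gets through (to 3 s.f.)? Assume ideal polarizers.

Unpolarized light through the first polarizer → I₁ = 951 W/m²/2 = 475.5 W/m², polarized at 39°.
I₂ = I₁ · cos²(27°) = 475.5 · 0.7939 = 377.5 W/m².
I₃ = I₂ · cos²(57°) = 377.5 · 0.2966 = 112 W/m².
I₄ = I₃ · cos²(64°) = 112 · 0.1922 = 21.52 W/m².
Transmitted fraction = 0.02263.

I/I₀ ≈ 0.0226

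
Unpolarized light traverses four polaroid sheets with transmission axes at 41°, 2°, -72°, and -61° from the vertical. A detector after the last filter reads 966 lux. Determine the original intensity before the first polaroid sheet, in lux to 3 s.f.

I₀ ≈ 4.37e4 lux

Unpolarized light through the first polarizer → I₁ = ½ I₀, now polarized at 41°.
I₂ = I₁ cos²(2° − 41°) = 0.5 I₀ · cos²(39°) = 0.302 I₀.
I₃ = I₂ cos²(-72° − 2°) = 0.302 I₀ · cos²(74°) = 0.02294 I₀.
I₄ = I₃ cos²(-61° + 72°) = 0.02294 I₀ · cos²(11°) = 0.02211 I₀.
So 966 lux = 0.02211 I₀, giving I₀ = 966/0.02211 = 4.37e+04 lux.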